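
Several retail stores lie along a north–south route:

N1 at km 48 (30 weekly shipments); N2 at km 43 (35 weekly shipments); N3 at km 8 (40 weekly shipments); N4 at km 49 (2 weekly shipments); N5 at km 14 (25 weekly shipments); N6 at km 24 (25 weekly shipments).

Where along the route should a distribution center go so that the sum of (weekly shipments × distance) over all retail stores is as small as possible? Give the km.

x = 24

For a sum of weighted absolute distances on a line, the optimum is the weighted median (not the mean). Total weight W = 157; half-weight = 78.5.
Sort by position and accumulate weight:
  km 8 (N3, w=40) → cum 40
  km 14 (N5, w=25) → cum 65
  km 24 (N6, w=25) → cum 90  ≥ 78.5 → median here
  km 43 (N2, w=35) → cum 125
  km 48 (N1, w=30) → cum 155
  km 49 (N4, w=2) → cum 157
Optimal location: km 24.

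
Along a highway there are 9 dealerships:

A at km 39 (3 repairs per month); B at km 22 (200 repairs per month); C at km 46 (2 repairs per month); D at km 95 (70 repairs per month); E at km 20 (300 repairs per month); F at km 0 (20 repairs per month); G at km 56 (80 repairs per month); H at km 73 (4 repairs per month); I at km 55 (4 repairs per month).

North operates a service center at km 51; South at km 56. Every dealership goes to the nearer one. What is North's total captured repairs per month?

The indifferent point is the midpoint (51+56)/2 = 53.5; dealerships left of it (closer to North at 51) go to North, those right go to South.
  F at 0 (w=20) → North
  E at 20 (w=300) → North
  B at 22 (w=200) → North
  A at 39 (w=3) → North
  C at 46 (w=2) → North
  I at 55 (w=4) → South
  G at 56 (w=80) → South
  H at 73 (w=4) → South
  D at 95 (w=70) → South
North captures 525; South captures 158.

525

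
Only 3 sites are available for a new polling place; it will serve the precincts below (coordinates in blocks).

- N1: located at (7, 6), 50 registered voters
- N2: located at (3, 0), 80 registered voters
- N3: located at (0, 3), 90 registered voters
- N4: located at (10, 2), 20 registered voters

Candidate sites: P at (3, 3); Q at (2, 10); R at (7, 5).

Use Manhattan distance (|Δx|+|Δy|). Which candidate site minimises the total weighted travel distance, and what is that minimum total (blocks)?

P, total 1020 blocks

Total weighted distance at each candidate:
  P (3, 3): total = 1020
  Q (2, 10): total = 2460
  R (7, 5): total = 1700
Minimum is at P with total 1020 blocks.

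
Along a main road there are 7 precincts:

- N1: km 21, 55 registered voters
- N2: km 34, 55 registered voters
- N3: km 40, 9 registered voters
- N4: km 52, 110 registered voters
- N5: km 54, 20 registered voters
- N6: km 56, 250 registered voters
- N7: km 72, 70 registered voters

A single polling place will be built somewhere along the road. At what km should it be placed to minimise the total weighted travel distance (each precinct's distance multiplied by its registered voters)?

For a sum of weighted absolute distances on a line, the optimum is the weighted median (not the mean). Total weight W = 569; half-weight = 284.5.
Sort by position and accumulate weight:
  km 21 (N1, w=55) → cum 55
  km 34 (N2, w=55) → cum 110
  km 40 (N3, w=9) → cum 119
  km 52 (N4, w=110) → cum 229
  km 54 (N5, w=20) → cum 249
  km 56 (N6, w=250) → cum 499  ≥ 284.5 → median here
  km 72 (N7, w=70) → cum 569
Optimal location: km 56.

x = 56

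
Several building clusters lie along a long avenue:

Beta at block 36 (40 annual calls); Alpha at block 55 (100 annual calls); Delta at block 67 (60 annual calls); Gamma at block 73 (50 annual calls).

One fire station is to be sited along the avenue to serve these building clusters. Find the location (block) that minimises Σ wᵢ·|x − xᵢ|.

For a sum of weighted absolute distances on a line, the optimum is the weighted median (not the mean). Total weight W = 250; half-weight = 125.
Sort by position and accumulate weight:
  block 36 (Beta, w=40) → cum 40
  block 55 (Alpha, w=100) → cum 140  ≥ 125 → median here
  block 67 (Delta, w=60) → cum 200
  block 73 (Gamma, w=50) → cum 250
Optimal location: block 55.

x = 55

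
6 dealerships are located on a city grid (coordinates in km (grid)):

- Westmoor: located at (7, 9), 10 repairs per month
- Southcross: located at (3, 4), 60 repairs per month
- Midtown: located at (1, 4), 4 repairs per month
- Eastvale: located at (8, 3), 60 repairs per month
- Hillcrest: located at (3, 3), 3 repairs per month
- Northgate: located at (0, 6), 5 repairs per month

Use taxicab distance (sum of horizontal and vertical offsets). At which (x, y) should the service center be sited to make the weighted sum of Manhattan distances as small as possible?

Manhattan distance separates: Σwᵢ(|x−xᵢ|+|y−yᵢ|) = Σwᵢ|x−xᵢ| + Σwᵢ|y−yᵢ|, so x and y are optimised independently as 1-D weighted medians.
Total weight W = 142; half = 71.
x-coordinate, sorted with cumulative weight:
  x=0 (Northgate, w=5) cum 5
  x=1 (Midtown, w=4) cum 9
  x=3 (Southcross, w=60) cum 69
  x=3 (Hillcrest, w=3) cum 72  ← median
  x=7 (Westmoor, w=10) cum 82
  x=8 (Eastvale, w=60) cum 142
⇒ x* = 3
y-coordinate, sorted with cumulative weight:
  y=3 (Eastvale, w=60) cum 60
  y=3 (Hillcrest, w=3) cum 63
  y=4 (Southcross, w=60) cum 123  ← median
  y=4 (Midtown, w=4) cum 127
  y=6 (Northgate, w=5) cum 132
  y=9 (Westmoor, w=10) cum 142
⇒ y* = 4

(3, 4)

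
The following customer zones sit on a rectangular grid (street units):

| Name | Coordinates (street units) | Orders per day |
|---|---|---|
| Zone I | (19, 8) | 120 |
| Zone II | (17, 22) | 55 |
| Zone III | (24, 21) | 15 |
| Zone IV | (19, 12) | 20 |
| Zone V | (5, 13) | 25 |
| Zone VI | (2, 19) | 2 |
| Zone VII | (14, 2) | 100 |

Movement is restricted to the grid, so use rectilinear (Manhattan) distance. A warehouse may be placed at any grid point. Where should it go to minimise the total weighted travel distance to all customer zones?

Manhattan distance separates: Σwᵢ(|x−xᵢ|+|y−yᵢ|) = Σwᵢ|x−xᵢ| + Σwᵢ|y−yᵢ|, so x and y are optimised independently as 1-D weighted medians.
Total weight W = 337; half = 168.5.
x-coordinate, sorted with cumulative weight:
  x=2 (Zone VI, w=2) cum 2
  x=5 (Zone V, w=25) cum 27
  x=14 (Zone VII, w=100) cum 127
  x=17 (Zone II, w=55) cum 182  ← median
  x=19 (Zone I, w=120) cum 302
  x=19 (Zone IV, w=20) cum 322
  x=24 (Zone III, w=15) cum 337
⇒ x* = 17
y-coordinate, sorted with cumulative weight:
  y=2 (Zone VII, w=100) cum 100
  y=8 (Zone I, w=120) cum 220  ← median
  y=12 (Zone IV, w=20) cum 240
  y=13 (Zone V, w=25) cum 265
  y=19 (Zone VI, w=2) cum 267
  y=21 (Zone III, w=15) cum 282
  y=22 (Zone II, w=55) cum 337
⇒ y* = 8

(17, 8)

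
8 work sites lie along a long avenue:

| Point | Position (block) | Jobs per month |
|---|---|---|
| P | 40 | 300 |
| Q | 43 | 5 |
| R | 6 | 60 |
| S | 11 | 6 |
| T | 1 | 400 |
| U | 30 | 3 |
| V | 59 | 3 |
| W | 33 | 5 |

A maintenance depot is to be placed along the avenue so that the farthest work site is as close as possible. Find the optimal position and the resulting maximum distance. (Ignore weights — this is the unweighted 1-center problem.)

The 1-center on a line is the midpoint of the two extreme points: leftmost at 1, rightmost at 59.
Optimal location = (1 + 59)/2 = 30; maximum distance = (59 − 1)/2 = 29.

location 30, max distance 29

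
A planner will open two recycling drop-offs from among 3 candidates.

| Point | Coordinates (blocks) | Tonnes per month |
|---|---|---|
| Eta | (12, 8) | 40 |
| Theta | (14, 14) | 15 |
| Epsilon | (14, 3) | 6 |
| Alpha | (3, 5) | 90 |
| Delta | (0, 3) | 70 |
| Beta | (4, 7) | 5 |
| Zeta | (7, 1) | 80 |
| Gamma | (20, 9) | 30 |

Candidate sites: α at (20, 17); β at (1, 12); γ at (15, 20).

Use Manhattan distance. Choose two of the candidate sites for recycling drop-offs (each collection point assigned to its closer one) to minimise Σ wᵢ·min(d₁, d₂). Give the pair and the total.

Evaluate every pair (each demand assigned to the nearer of the two):
  {α, β}: total = 4005
  {β, γ}: total = 4203
  {α, γ}: total = 8003
Best pair: {α, β} with total 4005.

{α, β}, total 4005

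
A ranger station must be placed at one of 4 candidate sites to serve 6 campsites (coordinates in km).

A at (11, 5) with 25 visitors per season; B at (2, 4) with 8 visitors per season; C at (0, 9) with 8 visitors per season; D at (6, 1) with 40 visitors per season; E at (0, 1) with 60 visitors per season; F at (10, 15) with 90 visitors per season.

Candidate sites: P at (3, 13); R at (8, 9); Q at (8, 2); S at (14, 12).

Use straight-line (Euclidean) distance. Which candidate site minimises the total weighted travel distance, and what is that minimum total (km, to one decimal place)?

Total weighted distance at each candidate:
  P (3, 13): total = 2287.4
  R (8, 9): total = 1829.4
  Q (8, 2): total = 1998.6
  S (14, 12): total = 2482.6
Minimum is at R with total 1829.4 km.

R, total 1829.4 km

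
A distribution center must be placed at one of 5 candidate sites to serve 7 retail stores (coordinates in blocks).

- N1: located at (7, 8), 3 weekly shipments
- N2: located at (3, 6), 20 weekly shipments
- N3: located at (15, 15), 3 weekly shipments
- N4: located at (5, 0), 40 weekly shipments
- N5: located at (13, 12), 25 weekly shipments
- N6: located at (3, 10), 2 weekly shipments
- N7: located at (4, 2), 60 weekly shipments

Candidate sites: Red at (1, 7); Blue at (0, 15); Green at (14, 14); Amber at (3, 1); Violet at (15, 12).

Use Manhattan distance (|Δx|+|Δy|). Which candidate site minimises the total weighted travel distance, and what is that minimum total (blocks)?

Total weighted distance at each candidate:
  Red (1, 7): total = 1502
  Blue (0, 15): total = 2563
  Green (14, 14): total = 2770
  Amber (3, 1): total = 994
  Violet (15, 12): total = 2623
Minimum is at Amber with total 994 blocks.

Amber, total 994 blocks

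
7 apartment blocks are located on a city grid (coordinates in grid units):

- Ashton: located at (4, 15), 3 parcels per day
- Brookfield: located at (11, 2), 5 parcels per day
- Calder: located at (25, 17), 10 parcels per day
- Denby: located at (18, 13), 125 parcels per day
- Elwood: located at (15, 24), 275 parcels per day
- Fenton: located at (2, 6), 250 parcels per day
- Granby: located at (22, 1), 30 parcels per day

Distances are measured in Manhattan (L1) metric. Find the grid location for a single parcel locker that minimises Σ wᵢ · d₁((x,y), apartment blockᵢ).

(15, 13)

Manhattan distance separates: Σwᵢ(|x−xᵢ|+|y−yᵢ|) = Σwᵢ|x−xᵢ| + Σwᵢ|y−yᵢ|, so x and y are optimised independently as 1-D weighted medians.
Total weight W = 698; half = 349.
x-coordinate, sorted with cumulative weight:
  x=2 (Fenton, w=250) cum 250
  x=4 (Ashton, w=3) cum 253
  x=11 (Brookfield, w=5) cum 258
  x=15 (Elwood, w=275) cum 533  ← median
  x=18 (Denby, w=125) cum 658
  x=22 (Granby, w=30) cum 688
  x=25 (Calder, w=10) cum 698
⇒ x* = 15
y-coordinate, sorted with cumulative weight:
  y=1 (Granby, w=30) cum 30
  y=2 (Brookfield, w=5) cum 35
  y=6 (Fenton, w=250) cum 285
  y=13 (Denby, w=125) cum 410  ← median
  y=15 (Ashton, w=3) cum 413
  y=17 (Calder, w=10) cum 423
  y=24 (Elwood, w=275) cum 698
⇒ y* = 13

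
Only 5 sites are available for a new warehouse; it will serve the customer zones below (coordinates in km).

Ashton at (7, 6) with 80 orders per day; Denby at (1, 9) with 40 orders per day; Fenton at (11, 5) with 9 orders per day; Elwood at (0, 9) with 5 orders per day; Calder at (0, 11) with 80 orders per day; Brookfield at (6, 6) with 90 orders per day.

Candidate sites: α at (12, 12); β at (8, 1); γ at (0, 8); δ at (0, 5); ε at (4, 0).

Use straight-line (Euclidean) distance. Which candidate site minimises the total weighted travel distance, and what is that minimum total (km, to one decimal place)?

Total weighted distance at each candidate:
  α (12, 12): total = 2933.4
  β (8, 1): total = 2443.9
  γ (0, 8): total = 1555.8
  δ (0, 5): total = 1877.1
  ε (4, 0): total = 2548.4
Minimum is at γ with total 1555.8 km.

γ, total 1555.8 km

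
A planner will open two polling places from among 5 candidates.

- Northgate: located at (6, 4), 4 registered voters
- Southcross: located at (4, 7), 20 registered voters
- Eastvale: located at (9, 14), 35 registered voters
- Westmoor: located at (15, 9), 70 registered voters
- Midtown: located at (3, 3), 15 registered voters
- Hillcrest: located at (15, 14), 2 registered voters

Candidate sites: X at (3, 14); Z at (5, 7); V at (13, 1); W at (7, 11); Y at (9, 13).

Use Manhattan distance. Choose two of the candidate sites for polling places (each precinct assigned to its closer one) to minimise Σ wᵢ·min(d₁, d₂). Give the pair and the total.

Evaluate every pair (each demand assigned to the nearer of the two):
  {Z, Y}: total = 875
  {Z, W}: total = 1023
  {W, Y}: total = 1101
  {X, Y}: total = 1122
  {V, Y}: total = 1189
  {X, Z}: total = 1200
  {X, W}: total = 1234
  {Z, V}: total = 1241
  {V, W}: total = 1249
  {X, V}: total = 1299
Best pair: {Z, Y} with total 875.

{Z, Y}, total 875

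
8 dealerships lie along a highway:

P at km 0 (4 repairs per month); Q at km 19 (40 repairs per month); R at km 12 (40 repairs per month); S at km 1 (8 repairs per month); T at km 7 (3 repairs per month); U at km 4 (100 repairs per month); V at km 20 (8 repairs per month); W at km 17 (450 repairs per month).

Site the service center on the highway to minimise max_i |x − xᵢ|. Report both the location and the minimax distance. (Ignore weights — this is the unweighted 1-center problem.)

location 10, max distance 10

The 1-center on a line is the midpoint of the two extreme points: leftmost at 0, rightmost at 20.
Optimal location = (0 + 20)/2 = 10; maximum distance = (20 − 0)/2 = 10.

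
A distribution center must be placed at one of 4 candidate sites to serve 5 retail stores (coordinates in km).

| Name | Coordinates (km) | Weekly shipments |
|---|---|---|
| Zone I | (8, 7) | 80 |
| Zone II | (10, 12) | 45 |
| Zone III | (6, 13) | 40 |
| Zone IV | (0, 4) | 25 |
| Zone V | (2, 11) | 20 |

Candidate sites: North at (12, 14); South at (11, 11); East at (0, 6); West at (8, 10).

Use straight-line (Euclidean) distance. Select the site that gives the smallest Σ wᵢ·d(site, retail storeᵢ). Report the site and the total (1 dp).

West, total 883.2 km

Total weighted distance at each candidate:
  North (12, 14): total = 1614.9
  South (11, 11): total = 1185.0
  East (0, 6): total = 1696.3
  West (8, 10): total = 883.2
Minimum is at West with total 883.2 km.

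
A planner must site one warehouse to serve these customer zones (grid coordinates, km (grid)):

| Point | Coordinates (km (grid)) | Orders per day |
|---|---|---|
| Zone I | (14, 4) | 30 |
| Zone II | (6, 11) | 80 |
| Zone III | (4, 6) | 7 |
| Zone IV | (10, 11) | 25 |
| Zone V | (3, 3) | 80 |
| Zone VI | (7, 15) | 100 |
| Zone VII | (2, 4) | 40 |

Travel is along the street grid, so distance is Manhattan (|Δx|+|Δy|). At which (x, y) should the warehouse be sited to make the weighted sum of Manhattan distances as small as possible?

(6, 11)

Manhattan distance separates: Σwᵢ(|x−xᵢ|+|y−yᵢ|) = Σwᵢ|x−xᵢ| + Σwᵢ|y−yᵢ|, so x and y are optimised independently as 1-D weighted medians.
Total weight W = 362; half = 181.
x-coordinate, sorted with cumulative weight:
  x=2 (Zone VII, w=40) cum 40
  x=3 (Zone V, w=80) cum 120
  x=4 (Zone III, w=7) cum 127
  x=6 (Zone II, w=80) cum 207  ← median
  x=7 (Zone VI, w=100) cum 307
  x=10 (Zone IV, w=25) cum 332
  x=14 (Zone I, w=30) cum 362
⇒ x* = 6
y-coordinate, sorted with cumulative weight:
  y=3 (Zone V, w=80) cum 80
  y=4 (Zone I, w=30) cum 110
  y=4 (Zone VII, w=40) cum 150
  y=6 (Zone III, w=7) cum 157
  y=11 (Zone II, w=80) cum 237  ← median
  y=11 (Zone IV, w=25) cum 262
  y=15 (Zone VI, w=100) cum 362
⇒ y* = 11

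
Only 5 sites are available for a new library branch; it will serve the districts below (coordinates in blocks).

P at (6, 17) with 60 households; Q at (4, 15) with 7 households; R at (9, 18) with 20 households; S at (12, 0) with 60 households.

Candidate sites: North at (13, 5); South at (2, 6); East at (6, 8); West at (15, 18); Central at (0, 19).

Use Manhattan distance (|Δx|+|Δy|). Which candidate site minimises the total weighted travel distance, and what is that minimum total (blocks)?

East, total 1703 blocks

Total weighted distance at each candidate:
  North (13, 5): total = 1973
  South (2, 6): total = 2317
  East (6, 8): total = 1703
  West (15, 18): total = 2078
  Central (0, 19): total = 2596
Minimum is at East with total 1703 blocks.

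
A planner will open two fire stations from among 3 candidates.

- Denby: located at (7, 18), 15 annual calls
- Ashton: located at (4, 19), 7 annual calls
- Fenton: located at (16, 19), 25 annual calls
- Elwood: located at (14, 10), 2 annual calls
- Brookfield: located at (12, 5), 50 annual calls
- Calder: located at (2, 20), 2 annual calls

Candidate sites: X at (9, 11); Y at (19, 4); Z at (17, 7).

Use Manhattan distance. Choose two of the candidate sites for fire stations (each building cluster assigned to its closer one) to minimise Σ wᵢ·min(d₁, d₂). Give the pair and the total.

{X, Z}, total 945

Evaluate every pair (each demand assigned to the nearer of the two):
  {X, Z}: total = 945
  {X, Y}: total = 1045
  {Y, Z}: total = 1233
Best pair: {X, Z} with total 945.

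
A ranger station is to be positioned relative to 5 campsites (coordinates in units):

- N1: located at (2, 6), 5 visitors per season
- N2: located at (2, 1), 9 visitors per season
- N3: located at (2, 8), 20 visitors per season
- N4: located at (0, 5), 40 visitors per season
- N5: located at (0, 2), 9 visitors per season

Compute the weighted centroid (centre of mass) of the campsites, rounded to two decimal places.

The minimiser of Σwᵢ‖p−pᵢ‖² is the weighted centroid p* = (Σwᵢpᵢ)/(Σwᵢ).
Σwᵢ = 83.
Σwᵢxᵢ = 5·2 + 9·2 + 20·2 + 40·0 + 9·0 = 68.
Σwᵢyᵢ = 5·6 + 9·1 + 20·8 + 40·5 + 9·2 = 417.
x* = 68/83 = 0.82, y* = 417/83 = 5.02.

(0.82, 5.02)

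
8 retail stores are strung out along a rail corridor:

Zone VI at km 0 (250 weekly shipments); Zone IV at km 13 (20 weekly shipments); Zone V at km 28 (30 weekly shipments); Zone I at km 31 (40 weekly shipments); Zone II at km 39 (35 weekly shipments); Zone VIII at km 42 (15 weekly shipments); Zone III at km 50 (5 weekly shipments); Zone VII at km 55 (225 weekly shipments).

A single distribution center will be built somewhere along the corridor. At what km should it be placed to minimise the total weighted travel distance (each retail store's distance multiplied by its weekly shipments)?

For a sum of weighted absolute distances on a line, the optimum is the weighted median (not the mean). Total weight W = 620; half-weight = 310.
Sort by position and accumulate weight:
  km 0 (Zone VI, w=250) → cum 250
  km 13 (Zone IV, w=20) → cum 270
  km 28 (Zone V, w=30) → cum 300
  km 31 (Zone I, w=40) → cum 340  ≥ 310 → median here
  km 39 (Zone II, w=35) → cum 375
  km 42 (Zone VIII, w=15) → cum 390
  km 50 (Zone III, w=5) → cum 395
  km 55 (Zone VII, w=225) → cum 620
Optimal location: km 31.

x = 31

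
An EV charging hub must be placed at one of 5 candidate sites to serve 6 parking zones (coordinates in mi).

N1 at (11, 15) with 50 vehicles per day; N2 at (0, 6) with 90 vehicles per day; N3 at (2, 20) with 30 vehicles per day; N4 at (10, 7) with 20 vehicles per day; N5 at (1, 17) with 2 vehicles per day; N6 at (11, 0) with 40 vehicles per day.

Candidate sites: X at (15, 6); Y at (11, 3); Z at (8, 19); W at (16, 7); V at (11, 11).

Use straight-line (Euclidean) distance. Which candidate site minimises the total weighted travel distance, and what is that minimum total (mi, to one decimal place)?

Total weighted distance at each candidate:
  X (15, 6): total = 2841.6
  Y (11, 3): total = 2440.1
  Z (8, 19): total = 2833.6
  W (16, 7): total = 2987.8
  V (11, 11): total = 2215.1
Minimum is at V with total 2215.1 mi.

V, total 2215.1 mi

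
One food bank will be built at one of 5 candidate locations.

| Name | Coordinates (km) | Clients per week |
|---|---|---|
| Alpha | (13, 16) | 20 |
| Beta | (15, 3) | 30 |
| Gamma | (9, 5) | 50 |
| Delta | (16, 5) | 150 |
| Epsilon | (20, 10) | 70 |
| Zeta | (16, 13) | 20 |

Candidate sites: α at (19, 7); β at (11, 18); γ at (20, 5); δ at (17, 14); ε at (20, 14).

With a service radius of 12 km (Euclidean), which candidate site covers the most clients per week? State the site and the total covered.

Coverage radius r = 12 km; a point is covered iff (Δx)²+(Δy)² ≤ 12² = 144.
  α (19, 7): covers {Alpha, Beta, Gamma, Delta, Epsilon, Zeta} → 340
  β (11, 18): covers {Alpha, Zeta} → 40
  γ (20, 5): covers {Beta, Gamma, Delta, Epsilon, Zeta} → 320
  δ (17, 14): covers {Alpha, Beta, Delta, Epsilon, Zeta} → 290
  ε (20, 14): covers {Alpha, Delta, Epsilon, Zeta} → 260
Maximum coverage at α: 340 clients per week.

α, covering 340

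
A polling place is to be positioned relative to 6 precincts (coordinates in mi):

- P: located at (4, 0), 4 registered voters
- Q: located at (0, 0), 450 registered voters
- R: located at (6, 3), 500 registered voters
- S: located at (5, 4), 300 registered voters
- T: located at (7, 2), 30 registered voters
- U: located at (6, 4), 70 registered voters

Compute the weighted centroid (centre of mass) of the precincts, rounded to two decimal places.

The minimiser of Σwᵢ‖p−pᵢ‖² is the weighted centroid p* = (Σwᵢpᵢ)/(Σwᵢ).
Σwᵢ = 1354.
Σwᵢxᵢ = 4·4 + 450·0 + 500·6 + 300·5 + 30·7 + 70·6 = 5146.
Σwᵢyᵢ = 4·0 + 450·0 + 500·3 + 300·4 + 30·2 + 70·4 = 3040.
x* = 5146/1354 = 3.80, y* = 3040/1354 = 2.25.

(3.80, 2.25)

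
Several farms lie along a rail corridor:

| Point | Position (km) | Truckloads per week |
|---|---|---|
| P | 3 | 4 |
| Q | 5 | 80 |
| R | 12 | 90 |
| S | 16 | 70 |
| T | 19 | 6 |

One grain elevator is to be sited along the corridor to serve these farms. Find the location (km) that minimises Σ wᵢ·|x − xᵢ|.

For a sum of weighted absolute distances on a line, the optimum is the weighted median (not the mean). Total weight W = 250; half-weight = 125.
Sort by position and accumulate weight:
  km 3 (P, w=4) → cum 4
  km 5 (Q, w=80) → cum 84
  km 12 (R, w=90) → cum 174  ≥ 125 → median here
  km 16 (S, w=70) → cum 244
  km 19 (T, w=6) → cum 250
Optimal location: km 12.

x = 12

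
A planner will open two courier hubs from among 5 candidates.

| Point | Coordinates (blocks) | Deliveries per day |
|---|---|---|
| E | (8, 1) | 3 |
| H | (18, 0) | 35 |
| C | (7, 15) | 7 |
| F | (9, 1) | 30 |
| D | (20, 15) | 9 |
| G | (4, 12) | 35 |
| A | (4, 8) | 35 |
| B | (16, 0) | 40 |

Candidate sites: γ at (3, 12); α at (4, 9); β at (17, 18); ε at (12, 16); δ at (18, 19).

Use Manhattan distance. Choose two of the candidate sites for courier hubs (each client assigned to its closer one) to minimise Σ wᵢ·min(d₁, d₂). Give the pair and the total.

{α, β}, total 2108

Evaluate every pair (each demand assigned to the nearer of the two):
  {α, β}: total = 2108
  {α, δ}: total = 2188
  {α, ε}: total = 2259
  {γ, β}: total = 2296
  {γ, α}: total = 2370
  {γ, δ}: total = 2376
  {γ, ε}: total = 2461
  {β, ε}: total = 3098
  {ε, δ}: total = 3138
  {β, δ}: total = 3868
Best pair: {α, β} with total 2108.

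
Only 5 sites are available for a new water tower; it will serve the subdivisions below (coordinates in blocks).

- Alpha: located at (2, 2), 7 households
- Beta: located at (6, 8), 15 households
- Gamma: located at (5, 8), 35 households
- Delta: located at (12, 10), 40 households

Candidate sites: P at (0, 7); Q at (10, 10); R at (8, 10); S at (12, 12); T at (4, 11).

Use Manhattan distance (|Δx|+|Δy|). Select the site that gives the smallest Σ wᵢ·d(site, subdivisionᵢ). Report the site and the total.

R, total 493 blocks

Total weighted distance at each candidate:
  P (0, 7): total = 964
  Q (10, 10): total = 527
  R (8, 10): total = 493
  S (12, 12): total = 755
  T (4, 11): total = 652
Minimum is at R with total 493 blocks.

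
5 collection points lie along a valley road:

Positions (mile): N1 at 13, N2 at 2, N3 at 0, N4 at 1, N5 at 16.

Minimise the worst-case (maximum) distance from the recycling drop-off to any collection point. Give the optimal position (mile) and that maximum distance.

location 8, max distance 8

The 1-center on a line is the midpoint of the two extreme points: leftmost at 0, rightmost at 16.
Optimal location = (0 + 16)/2 = 8; maximum distance = (16 − 0)/2 = 8.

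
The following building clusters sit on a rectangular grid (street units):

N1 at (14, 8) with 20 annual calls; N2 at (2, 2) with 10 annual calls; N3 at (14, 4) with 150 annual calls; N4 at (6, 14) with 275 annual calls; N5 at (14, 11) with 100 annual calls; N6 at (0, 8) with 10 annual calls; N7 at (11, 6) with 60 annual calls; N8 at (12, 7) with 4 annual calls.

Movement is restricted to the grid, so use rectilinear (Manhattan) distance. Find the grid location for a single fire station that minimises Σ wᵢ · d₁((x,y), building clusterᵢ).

(11, 11)

Manhattan distance separates: Σwᵢ(|x−xᵢ|+|y−yᵢ|) = Σwᵢ|x−xᵢ| + Σwᵢ|y−yᵢ|, so x and y are optimised independently as 1-D weighted medians.
Total weight W = 629; half = 314.5.
x-coordinate, sorted with cumulative weight:
  x=0 (N6, w=10) cum 10
  x=2 (N2, w=10) cum 20
  x=6 (N4, w=275) cum 295
  x=11 (N7, w=60) cum 355  ← median
  x=12 (N8, w=4) cum 359
  x=14 (N1, w=20) cum 379
  x=14 (N3, w=150) cum 529
  x=14 (N5, w=100) cum 629
⇒ x* = 11
y-coordinate, sorted with cumulative weight:
  y=2 (N2, w=10) cum 10
  y=4 (N3, w=150) cum 160
  y=6 (N7, w=60) cum 220
  y=7 (N8, w=4) cum 224
  y=8 (N1, w=20) cum 244
  y=8 (N6, w=10) cum 254
  y=11 (N5, w=100) cum 354  ← median
  y=14 (N4, w=275) cum 629
⇒ y* = 11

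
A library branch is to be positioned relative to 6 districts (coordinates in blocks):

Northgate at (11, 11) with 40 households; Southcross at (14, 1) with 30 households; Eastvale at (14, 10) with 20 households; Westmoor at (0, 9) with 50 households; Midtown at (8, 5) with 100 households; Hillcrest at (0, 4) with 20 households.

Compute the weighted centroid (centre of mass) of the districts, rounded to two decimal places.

(7.46, 6.54)

The minimiser of Σwᵢ‖p−pᵢ‖² is the weighted centroid p* = (Σwᵢpᵢ)/(Σwᵢ).
Σwᵢ = 260.
Σwᵢxᵢ = 40·11 + 30·14 + 20·14 + 50·0 + 100·8 + 20·0 = 1940.
Σwᵢyᵢ = 40·11 + 30·1 + 20·10 + 50·9 + 100·5 + 20·4 = 1700.
x* = 1940/260 = 7.46, y* = 1700/260 = 6.54.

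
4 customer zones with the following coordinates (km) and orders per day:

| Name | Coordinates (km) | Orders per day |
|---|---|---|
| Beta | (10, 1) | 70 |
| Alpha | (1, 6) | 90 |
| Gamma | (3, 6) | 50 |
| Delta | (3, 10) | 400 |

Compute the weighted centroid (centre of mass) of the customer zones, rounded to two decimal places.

(3.51, 8.05)

The minimiser of Σwᵢ‖p−pᵢ‖² is the weighted centroid p* = (Σwᵢpᵢ)/(Σwᵢ).
Σwᵢ = 610.
Σwᵢxᵢ = 70·10 + 90·1 + 50·3 + 400·3 = 2140.
Σwᵢyᵢ = 70·1 + 90·6 + 50·6 + 400·10 = 4910.
x* = 2140/610 = 3.51, y* = 4910/610 = 8.05.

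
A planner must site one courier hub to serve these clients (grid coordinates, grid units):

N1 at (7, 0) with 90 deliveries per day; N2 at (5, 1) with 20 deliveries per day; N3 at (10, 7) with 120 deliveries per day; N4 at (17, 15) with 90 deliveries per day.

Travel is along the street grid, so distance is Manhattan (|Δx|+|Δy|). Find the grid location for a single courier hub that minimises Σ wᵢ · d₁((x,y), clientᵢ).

(10, 7)

Manhattan distance separates: Σwᵢ(|x−xᵢ|+|y−yᵢ|) = Σwᵢ|x−xᵢ| + Σwᵢ|y−yᵢ|, so x and y are optimised independently as 1-D weighted medians.
Total weight W = 320; half = 160.
x-coordinate, sorted with cumulative weight:
  x=5 (N2, w=20) cum 20
  x=7 (N1, w=90) cum 110
  x=10 (N3, w=120) cum 230  ← median
  x=17 (N4, w=90) cum 320
⇒ x* = 10
y-coordinate, sorted with cumulative weight:
  y=0 (N1, w=90) cum 90
  y=1 (N2, w=20) cum 110
  y=7 (N3, w=120) cum 230  ← median
  y=15 (N4, w=90) cum 320
⇒ y* = 7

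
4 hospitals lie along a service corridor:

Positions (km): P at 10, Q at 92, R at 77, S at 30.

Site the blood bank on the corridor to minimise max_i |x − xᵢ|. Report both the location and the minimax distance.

The 1-center on a line is the midpoint of the two extreme points: leftmost at 10, rightmost at 92.
Optimal location = (10 + 92)/2 = 51; maximum distance = (92 − 10)/2 = 41.

location 51, max distance 41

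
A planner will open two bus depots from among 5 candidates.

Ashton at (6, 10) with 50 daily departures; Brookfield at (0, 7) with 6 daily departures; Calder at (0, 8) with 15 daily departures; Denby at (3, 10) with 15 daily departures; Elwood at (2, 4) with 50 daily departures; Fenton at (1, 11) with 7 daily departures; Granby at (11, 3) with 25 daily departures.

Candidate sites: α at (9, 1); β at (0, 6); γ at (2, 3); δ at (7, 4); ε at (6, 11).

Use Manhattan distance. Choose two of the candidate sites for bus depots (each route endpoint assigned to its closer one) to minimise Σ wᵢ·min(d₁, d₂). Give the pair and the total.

{γ, ε}, total 561

Evaluate every pair (each demand assigned to the nearer of the two):
  {γ, ε}: total = 561
  {β, ε}: total = 706
  {δ, ε}: total = 715
  {γ, δ}: total = 849
  {β, δ}: total = 858
  {α, ε}: total = 940
  {β, γ}: total = 958
  {α, β}: total = 983
  {α, γ}: total = 1024
  {α, δ}: total = 1166
Best pair: {γ, ε} with total 561.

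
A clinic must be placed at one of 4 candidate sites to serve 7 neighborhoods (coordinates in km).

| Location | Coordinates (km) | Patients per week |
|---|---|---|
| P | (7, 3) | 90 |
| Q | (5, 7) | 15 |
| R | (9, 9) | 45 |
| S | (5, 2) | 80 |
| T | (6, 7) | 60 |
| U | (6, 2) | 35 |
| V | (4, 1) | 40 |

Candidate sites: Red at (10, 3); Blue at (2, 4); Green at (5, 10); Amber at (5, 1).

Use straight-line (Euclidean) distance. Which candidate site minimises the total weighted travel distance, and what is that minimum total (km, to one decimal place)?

Amber, total 1281.5 km

Total weighted distance at each candidate:
  Red (10, 3): total = 1784.4
  Blue (2, 4): total = 1798.8
  Green (5, 10): total = 2359.9
  Amber (5, 1): total = 1281.5
Minimum is at Amber with total 1281.5 km.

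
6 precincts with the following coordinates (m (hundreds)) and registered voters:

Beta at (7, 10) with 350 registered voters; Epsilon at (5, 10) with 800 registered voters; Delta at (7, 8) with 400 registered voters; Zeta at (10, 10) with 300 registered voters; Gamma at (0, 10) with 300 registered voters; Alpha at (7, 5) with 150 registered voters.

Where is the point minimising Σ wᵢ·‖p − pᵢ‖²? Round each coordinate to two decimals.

The minimiser of Σwᵢ‖p−pᵢ‖² is the weighted centroid p* = (Σwᵢpᵢ)/(Σwᵢ).
Σwᵢ = 2300.
Σwᵢxᵢ = 350·7 + 800·5 + 400·7 + 300·10 + 300·0 + 150·7 = 13300.
Σwᵢyᵢ = 350·10 + 800·10 + 400·8 + 300·10 + 300·10 + 150·5 = 21450.
x* = 13300/2300 = 5.78, y* = 21450/2300 = 9.33.

(5.78, 9.33)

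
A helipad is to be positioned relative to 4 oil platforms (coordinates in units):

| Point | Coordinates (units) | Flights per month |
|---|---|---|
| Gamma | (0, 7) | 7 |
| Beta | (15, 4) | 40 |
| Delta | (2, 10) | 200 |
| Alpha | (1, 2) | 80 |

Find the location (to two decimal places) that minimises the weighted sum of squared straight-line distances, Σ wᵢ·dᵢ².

The minimiser of Σwᵢ‖p−pᵢ‖² is the weighted centroid p* = (Σwᵢpᵢ)/(Σwᵢ).
Σwᵢ = 327.
Σwᵢxᵢ = 7·0 + 40·15 + 200·2 + 80·1 = 1080.
Σwᵢyᵢ = 7·7 + 40·4 + 200·10 + 80·2 = 2369.
x* = 1080/327 = 3.30, y* = 2369/327 = 7.24.

(3.30, 7.24)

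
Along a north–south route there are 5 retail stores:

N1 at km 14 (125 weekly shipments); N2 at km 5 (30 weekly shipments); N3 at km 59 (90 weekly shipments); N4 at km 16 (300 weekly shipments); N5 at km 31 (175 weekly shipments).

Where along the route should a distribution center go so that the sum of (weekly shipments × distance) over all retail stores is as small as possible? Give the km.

For a sum of weighted absolute distances on a line, the optimum is the weighted median (not the mean). Total weight W = 720; half-weight = 360.
Sort by position and accumulate weight:
  km 5 (N2, w=30) → cum 30
  km 14 (N1, w=125) → cum 155
  km 16 (N4, w=300) → cum 455  ≥ 360 → median here
  km 31 (N5, w=175) → cum 630
  km 59 (N3, w=90) → cum 720
Optimal location: km 16.

x = 16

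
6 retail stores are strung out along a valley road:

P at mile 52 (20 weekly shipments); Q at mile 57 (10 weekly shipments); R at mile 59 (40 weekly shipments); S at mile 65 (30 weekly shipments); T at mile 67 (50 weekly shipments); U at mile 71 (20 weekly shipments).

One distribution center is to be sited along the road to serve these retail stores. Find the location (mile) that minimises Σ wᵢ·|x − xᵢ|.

x = 65

For a sum of weighted absolute distances on a line, the optimum is the weighted median (not the mean). Total weight W = 170; half-weight = 85.
Sort by position and accumulate weight:
  mile 52 (P, w=20) → cum 20
  mile 57 (Q, w=10) → cum 30
  mile 59 (R, w=40) → cum 70
  mile 65 (S, w=30) → cum 100  ≥ 85 → median here
  mile 67 (T, w=50) → cum 150
  mile 71 (U, w=20) → cum 170
Optimal location: mile 65.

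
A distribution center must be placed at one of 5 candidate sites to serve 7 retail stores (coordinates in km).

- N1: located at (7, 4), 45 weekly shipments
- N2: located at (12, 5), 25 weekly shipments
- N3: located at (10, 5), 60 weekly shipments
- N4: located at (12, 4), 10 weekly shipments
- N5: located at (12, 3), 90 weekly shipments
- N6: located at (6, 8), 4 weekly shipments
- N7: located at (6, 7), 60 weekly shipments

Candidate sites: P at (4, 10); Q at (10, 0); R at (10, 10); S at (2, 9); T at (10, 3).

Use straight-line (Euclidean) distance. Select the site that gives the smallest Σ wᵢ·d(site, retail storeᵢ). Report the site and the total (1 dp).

T, total 900.4 km

Total weighted distance at each candidate:
  P (4, 10): total = 2290.7
  Q (10, 0): total = 1548.4
  R (10, 10): total = 1772.8
  S (2, 9): total = 2570.3
  T (10, 3): total = 900.4
Minimum is at T with total 900.4 km.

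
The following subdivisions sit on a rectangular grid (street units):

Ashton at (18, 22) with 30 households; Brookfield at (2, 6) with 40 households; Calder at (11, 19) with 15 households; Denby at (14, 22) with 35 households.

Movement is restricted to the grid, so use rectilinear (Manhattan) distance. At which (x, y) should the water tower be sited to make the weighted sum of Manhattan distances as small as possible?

Manhattan distance separates: Σwᵢ(|x−xᵢ|+|y−yᵢ|) = Σwᵢ|x−xᵢ| + Σwᵢ|y−yᵢ|, so x and y are optimised independently as 1-D weighted medians.
Total weight W = 120; half = 60.
x-coordinate, sorted with cumulative weight:
  x=2 (Brookfield, w=40) cum 40
  x=11 (Calder, w=15) cum 55
  x=14 (Denby, w=35) cum 90  ← median
  x=18 (Ashton, w=30) cum 120
⇒ x* = 14
y-coordinate, sorted with cumulative weight:
  y=6 (Brookfield, w=40) cum 40
  y=19 (Calder, w=15) cum 55
  y=22 (Ashton, w=30) cum 85  ← median
  y=22 (Denby, w=35) cum 120
⇒ y* = 22

(14, 22)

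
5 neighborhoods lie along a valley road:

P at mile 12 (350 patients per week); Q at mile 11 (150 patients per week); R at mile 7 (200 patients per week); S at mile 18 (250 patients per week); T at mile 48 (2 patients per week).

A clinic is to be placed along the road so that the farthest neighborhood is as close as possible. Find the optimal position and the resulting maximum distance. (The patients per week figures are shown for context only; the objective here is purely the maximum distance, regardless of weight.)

location 27.5, max distance 20.5

The 1-center on a line is the midpoint of the two extreme points: leftmost at 7, rightmost at 48.
Optimal location = (7 + 48)/2 = 27.5; maximum distance = (48 − 7)/2 = 20.5.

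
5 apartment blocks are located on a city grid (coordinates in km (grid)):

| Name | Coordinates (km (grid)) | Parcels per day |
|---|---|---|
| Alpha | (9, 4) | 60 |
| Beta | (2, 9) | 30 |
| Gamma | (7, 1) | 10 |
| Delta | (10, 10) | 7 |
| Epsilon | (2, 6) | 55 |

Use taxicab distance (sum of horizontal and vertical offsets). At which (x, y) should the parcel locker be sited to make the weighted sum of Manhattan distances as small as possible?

(2, 6)

Manhattan distance separates: Σwᵢ(|x−xᵢ|+|y−yᵢ|) = Σwᵢ|x−xᵢ| + Σwᵢ|y−yᵢ|, so x and y are optimised independently as 1-D weighted medians.
Total weight W = 162; half = 81.
x-coordinate, sorted with cumulative weight:
  x=2 (Beta, w=30) cum 30
  x=2 (Epsilon, w=55) cum 85  ← median
  x=7 (Gamma, w=10) cum 95
  x=9 (Alpha, w=60) cum 155
  x=10 (Delta, w=7) cum 162
⇒ x* = 2
y-coordinate, sorted with cumulative weight:
  y=1 (Gamma, w=10) cum 10
  y=4 (Alpha, w=60) cum 70
  y=6 (Epsilon, w=55) cum 125  ← median
  y=9 (Beta, w=30) cum 155
  y=10 (Delta, w=7) cum 162
⇒ y* = 6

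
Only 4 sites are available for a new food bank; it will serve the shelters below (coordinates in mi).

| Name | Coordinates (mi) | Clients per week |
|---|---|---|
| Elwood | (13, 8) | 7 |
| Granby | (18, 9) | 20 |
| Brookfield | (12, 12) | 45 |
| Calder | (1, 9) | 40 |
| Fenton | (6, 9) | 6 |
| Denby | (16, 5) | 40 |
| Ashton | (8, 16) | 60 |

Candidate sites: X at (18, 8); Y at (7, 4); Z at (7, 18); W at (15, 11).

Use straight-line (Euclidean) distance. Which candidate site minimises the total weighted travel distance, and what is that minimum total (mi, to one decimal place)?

Total weighted distance at each candidate:
  X (18, 8): total = 2045.5
  Y (7, 4): total = 2144.4
  Z (7, 18): total = 1971.0
  W (15, 11): total = 1620.1
Minimum is at W with total 1620.1 mi.

W, total 1620.1 mi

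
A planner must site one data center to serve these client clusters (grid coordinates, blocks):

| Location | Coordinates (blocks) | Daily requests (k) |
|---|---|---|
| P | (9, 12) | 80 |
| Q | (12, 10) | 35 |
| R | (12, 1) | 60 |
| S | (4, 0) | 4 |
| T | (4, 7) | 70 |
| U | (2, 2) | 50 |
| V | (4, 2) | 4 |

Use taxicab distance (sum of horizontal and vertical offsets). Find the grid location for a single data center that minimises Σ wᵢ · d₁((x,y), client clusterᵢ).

Manhattan distance separates: Σwᵢ(|x−xᵢ|+|y−yᵢ|) = Σwᵢ|x−xᵢ| + Σwᵢ|y−yᵢ|, so x and y are optimised independently as 1-D weighted medians.
Total weight W = 303; half = 151.5.
x-coordinate, sorted with cumulative weight:
  x=2 (U, w=50) cum 50
  x=4 (S, w=4) cum 54
  x=4 (T, w=70) cum 124
  x=4 (V, w=4) cum 128
  x=9 (P, w=80) cum 208  ← median
  x=12 (Q, w=35) cum 243
  x=12 (R, w=60) cum 303
⇒ x* = 9
y-coordinate, sorted with cumulative weight:
  y=0 (S, w=4) cum 4
  y=1 (R, w=60) cum 64
  y=2 (U, w=50) cum 114
  y=2 (V, w=4) cum 118
  y=7 (T, w=70) cum 188  ← median
  y=10 (Q, w=35) cum 223
  y=12 (P, w=80) cum 303
⇒ y* = 7

(9, 7)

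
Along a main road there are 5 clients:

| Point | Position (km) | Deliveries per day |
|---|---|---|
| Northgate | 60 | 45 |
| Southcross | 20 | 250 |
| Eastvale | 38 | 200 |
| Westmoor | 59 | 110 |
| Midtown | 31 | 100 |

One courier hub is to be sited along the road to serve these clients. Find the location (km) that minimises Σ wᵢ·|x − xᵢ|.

For a sum of weighted absolute distances on a line, the optimum is the weighted median (not the mean). Total weight W = 705; half-weight = 352.5.
Sort by position and accumulate weight:
  km 20 (Southcross, w=250) → cum 250
  km 31 (Midtown, w=100) → cum 350
  km 38 (Eastvale, w=200) → cum 550  ≥ 352.5 → median here
  km 59 (Westmoor, w=110) → cum 660
  km 60 (Northgate, w=45) → cum 705
Optimal location: km 38.

x = 38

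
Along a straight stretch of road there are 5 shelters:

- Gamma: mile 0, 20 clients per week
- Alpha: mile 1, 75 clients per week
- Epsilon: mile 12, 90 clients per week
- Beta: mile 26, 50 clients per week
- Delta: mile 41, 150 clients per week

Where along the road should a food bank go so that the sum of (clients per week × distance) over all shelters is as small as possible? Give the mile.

x = 26

For a sum of weighted absolute distances on a line, the optimum is the weighted median (not the mean). Total weight W = 385; half-weight = 192.5.
Sort by position and accumulate weight:
  mile 0 (Gamma, w=20) → cum 20
  mile 1 (Alpha, w=75) → cum 95
  mile 12 (Epsilon, w=90) → cum 185
  mile 26 (Beta, w=50) → cum 235  ≥ 192.5 → median here
  mile 41 (Delta, w=150) → cum 385
Optimal location: mile 26.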